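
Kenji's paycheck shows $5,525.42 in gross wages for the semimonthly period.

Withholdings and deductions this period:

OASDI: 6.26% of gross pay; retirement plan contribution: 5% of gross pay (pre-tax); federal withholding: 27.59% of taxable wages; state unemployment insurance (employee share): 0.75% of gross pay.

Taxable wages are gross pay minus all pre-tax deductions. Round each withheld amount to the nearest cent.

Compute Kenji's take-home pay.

$3,413.58

Retirement plan contribution: $5,525.42 × 0.05 = $276.27
Taxable wages = $5,525.42 − $276.27 = $5,249.15
Federal withholding: $5,249.15 × 0.2759 = $1,448.24
State unemployment insurance (employee share): $5,525.42 × 0.0075 = $41.44
OASDI: $5,525.42 × 0.0626 = $345.89
Total deductions = $276.27 + $1,448.24 + $41.44 + $345.89 = $2,111.84
Net pay = $5,525.42 − $2,111.84 = $3,413.58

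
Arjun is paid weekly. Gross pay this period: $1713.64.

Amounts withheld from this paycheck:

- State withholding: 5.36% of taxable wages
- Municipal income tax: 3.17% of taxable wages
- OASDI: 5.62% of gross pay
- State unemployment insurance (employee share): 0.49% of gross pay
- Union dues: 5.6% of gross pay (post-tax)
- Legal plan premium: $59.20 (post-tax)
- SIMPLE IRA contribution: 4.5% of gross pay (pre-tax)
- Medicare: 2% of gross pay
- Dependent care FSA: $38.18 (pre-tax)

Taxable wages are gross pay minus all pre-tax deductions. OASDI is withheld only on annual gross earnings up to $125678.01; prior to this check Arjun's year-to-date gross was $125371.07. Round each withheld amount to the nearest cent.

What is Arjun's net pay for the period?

Dependent care FSA: $38.18
SIMPLE IRA contribution: $1713.64 × 0.045 = $77.11
Pre-tax total = $38.18 + $77.11 = $115.29
Taxable wages = $1713.64 − $115.29 = $1598.35
State withholding: $1598.35 × 0.0536 = $85.67
Municipal income tax: $1598.35 × 0.0317 = $50.67
OASDI: only $125678.01 − $125371.07 = $306.94 of this check is subject → $306.94 × 0.0562 = $17.25
Medicare: $1713.64 × 0.02 = $34.27
State unemployment insurance (employee share): $1713.64 × 0.0049 = $8.40
Legal plan premium: $59.20
Union dues: $1713.64 × 0.056 = $95.96
Total deductions = $38.18 + $77.11 + $85.67 + $50.67 + $17.25 + $34.27 + $8.40 + $59.20 + $95.96 = $466.71
Net pay = $1713.64 − $466.71 = $1246.93

$1246.93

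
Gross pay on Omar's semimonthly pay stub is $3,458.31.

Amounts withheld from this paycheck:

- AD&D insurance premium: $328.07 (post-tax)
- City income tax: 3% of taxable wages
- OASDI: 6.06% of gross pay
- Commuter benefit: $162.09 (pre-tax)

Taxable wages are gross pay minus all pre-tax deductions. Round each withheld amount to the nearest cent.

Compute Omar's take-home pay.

$2,659.69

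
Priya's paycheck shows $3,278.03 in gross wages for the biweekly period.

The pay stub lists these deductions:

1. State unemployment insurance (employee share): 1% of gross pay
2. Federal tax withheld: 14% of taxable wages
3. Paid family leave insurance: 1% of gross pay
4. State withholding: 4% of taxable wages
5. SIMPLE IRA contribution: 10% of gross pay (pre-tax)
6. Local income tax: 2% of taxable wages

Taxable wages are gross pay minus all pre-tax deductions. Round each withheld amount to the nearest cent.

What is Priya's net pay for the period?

$2,294.63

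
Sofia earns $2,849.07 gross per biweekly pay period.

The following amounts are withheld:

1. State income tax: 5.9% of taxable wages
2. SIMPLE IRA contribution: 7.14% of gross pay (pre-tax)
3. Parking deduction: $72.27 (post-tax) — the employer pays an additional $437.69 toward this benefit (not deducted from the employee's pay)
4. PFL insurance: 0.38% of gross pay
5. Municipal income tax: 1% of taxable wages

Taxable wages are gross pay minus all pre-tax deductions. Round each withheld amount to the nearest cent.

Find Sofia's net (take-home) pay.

SIMPLE IRA contribution: $2,849.07 × 0.0714 = $203.42
Taxable wages = $2,849.07 − $203.42 = $2,645.65
State income tax: $2,645.65 × 0.059 = $156.09
Municipal income tax: $2,645.65 × 0.01 = $26.46
PFL insurance: $2,849.07 × 0.0038 = $10.83
Parking deduction: $72.27
(Employer's $437.69 toward parking deduction is not withheld from the employee.)
Total deductions = $203.42 + $156.09 + $26.46 + $10.83 + $72.27 = $469.07
Net pay = $2,849.07 − $469.07 = $2,380.00

$2,380.00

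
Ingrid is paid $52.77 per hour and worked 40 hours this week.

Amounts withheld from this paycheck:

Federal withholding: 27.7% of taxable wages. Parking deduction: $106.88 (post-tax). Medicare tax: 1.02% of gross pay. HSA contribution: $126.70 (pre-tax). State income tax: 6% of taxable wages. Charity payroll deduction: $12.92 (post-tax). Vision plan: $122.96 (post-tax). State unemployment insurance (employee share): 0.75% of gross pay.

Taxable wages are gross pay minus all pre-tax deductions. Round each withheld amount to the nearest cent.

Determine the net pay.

$1,035.33

Gross pay: 40 × $52.77 = $2,110.80
HSA contribution: $126.70
Taxable wages = $2,110.80 − $126.70 = $1,984.10
Federal withholding: $1,984.10 × 0.277 = $549.60
State income tax: $1,984.10 × 0.06 = $119.05
Medicare tax: $2,110.80 × 0.0102 = $21.53
State unemployment insurance (employee share): $2,110.80 × 0.0075 = $15.83
Charity payroll deduction: $12.92
Parking deduction: $106.88
Vision plan: $122.96
Total deductions = $126.70 + $549.60 + $119.05 + $21.53 + $15.83 + $12.92 + $106.88 + $122.96 = $1,075.47
Net pay = $2,110.80 − $1,075.47 = $1,035.33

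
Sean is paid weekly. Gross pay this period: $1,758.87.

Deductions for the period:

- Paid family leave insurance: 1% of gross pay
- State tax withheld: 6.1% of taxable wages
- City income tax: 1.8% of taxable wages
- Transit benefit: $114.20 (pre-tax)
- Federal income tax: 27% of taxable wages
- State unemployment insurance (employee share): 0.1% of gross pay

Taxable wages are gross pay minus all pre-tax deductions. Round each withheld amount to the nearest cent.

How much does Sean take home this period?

Transit benefit: $114.20
Taxable wages = $1,758.87 − $114.20 = $1,644.67
State tax withheld: $1,644.67 × 0.061 = $100.32
Federal income tax: $1,644.67 × 0.27 = $444.06
City income tax: $1,644.67 × 0.018 = $29.60
Paid family leave insurance: $1,758.87 × 0.01 = $17.59
State unemployment insurance (employee share): $1,758.87 × 0.001 = $1.76
Total deductions = $114.20 + $100.32 + $444.06 + $29.60 + $17.59 + $1.76 = $707.53
Net pay = $1,758.87 − $707.53 = $1,051.34

$1,051.34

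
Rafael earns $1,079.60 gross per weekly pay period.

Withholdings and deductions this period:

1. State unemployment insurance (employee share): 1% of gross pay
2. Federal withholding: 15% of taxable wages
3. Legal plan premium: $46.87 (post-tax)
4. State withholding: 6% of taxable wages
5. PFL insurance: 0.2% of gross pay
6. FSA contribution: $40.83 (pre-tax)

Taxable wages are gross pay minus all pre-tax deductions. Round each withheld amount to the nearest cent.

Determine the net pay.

FSA contribution: $40.83
Taxable wages = $1,079.60 − $40.83 = $1,038.77
Federal withholding: $1,038.77 × 0.15 = $155.82
State withholding: $1,038.77 × 0.06 = $62.33
PFL insurance: $1,079.60 × 0.002 = $2.16
State unemployment insurance (employee share): $1,079.60 × 0.01 = $10.80
Legal plan premium: $46.87
Total deductions = $40.83 + $155.82 + $62.33 + $2.16 + $10.80 + $46.87 = $318.81
Net pay = $1,079.60 − $318.81 = $760.79

$760.79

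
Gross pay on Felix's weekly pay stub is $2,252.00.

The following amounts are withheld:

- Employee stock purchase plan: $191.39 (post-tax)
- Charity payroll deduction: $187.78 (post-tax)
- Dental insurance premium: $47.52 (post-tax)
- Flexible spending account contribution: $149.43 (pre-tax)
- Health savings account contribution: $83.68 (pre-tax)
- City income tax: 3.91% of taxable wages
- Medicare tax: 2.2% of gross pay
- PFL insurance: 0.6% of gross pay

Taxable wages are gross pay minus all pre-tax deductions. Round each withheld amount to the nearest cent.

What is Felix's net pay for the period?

Health savings account contribution: $83.68
Flexible spending account contribution: $149.43
Pre-tax total = $83.68 + $149.43 = $233.11
Taxable wages = $2,252.00 − $233.11 = $2,018.89
City income tax: $2,018.89 × 0.0391 = $78.94
Medicare tax: $2,252.00 × 0.022 = $49.54
PFL insurance: $2,252.00 × 0.006 = $13.51
Charity payroll deduction: $187.78
Employee stock purchase plan: $191.39
Dental insurance premium: $47.52
Total deductions = $83.68 + $149.43 + $78.94 + $49.54 + $13.51 + $187.78 + $191.39 + $47.52 = $801.79
Net pay = $2,252.00 − $801.79 = $1,450.21

$1,450.21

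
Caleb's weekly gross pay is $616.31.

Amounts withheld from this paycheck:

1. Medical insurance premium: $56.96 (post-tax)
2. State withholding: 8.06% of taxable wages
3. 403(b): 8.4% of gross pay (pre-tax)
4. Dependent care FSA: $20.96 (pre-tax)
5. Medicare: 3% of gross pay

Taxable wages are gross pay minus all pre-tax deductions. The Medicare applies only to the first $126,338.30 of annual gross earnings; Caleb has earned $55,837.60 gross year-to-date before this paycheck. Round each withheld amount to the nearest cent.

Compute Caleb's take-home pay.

$424.32

403(b): $616.31 × 0.084 = $51.77
Dependent care FSA: $20.96
Pre-tax total = $51.77 + $20.96 = $72.73
Taxable wages = $616.31 − $72.73 = $543.58
State withholding: $543.58 × 0.0806 = $43.81
Medicare: cap not yet reached, full $616.31 is subject → $616.31 × 0.03 = $18.49
Medical insurance premium: $56.96
Total deductions = $51.77 + $20.96 + $43.81 + $18.49 + $56.96 = $191.99
Net pay = $616.31 − $191.99 = $424.32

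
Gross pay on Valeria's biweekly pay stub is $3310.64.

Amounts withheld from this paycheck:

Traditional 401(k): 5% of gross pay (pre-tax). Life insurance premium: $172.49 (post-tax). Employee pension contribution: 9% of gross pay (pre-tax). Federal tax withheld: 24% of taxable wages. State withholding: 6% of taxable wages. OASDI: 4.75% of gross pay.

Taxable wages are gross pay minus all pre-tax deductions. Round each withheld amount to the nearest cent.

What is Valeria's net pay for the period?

Employee pension contribution: $3310.64 × 0.09 = $297.96
Traditional 401(k): $3310.64 × 0.05 = $165.53
Pre-tax total = $297.96 + $165.53 = $463.49
Taxable wages = $3310.64 − $463.49 = $2847.15
State withholding: $2847.15 × 0.06 = $170.83
Federal tax withheld: $2847.15 × 0.24 = $683.32
OASDI: $3310.64 × 0.0475 = $157.26
Life insurance premium: $172.49
Total deductions = $297.96 + $165.53 + $170.83 + $683.32 + $157.26 + $172.49 = $1647.39
Net pay = $3310.64 − $1647.39 = $1663.25

$1663.25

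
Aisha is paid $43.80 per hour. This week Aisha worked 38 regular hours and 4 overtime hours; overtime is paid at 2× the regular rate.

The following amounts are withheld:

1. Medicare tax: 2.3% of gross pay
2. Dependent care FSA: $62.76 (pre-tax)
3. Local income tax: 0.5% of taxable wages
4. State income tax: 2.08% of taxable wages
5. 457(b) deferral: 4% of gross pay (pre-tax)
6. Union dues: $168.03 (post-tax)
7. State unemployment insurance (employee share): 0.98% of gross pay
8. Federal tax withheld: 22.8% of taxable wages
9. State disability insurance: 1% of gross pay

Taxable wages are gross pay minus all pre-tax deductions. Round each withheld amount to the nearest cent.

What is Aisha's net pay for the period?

Regular pay: 38 × $43.80 = $1,664.40
Overtime pay: 4 × $43.80 × 2 = $350.40
Gross pay = $1,664.40 + $350.40 = $2,014.80
Dependent care FSA: $62.76
457(b) deferral: $2,014.80 × 0.04 = $80.59
Pre-tax total = $62.76 + $80.59 = $143.35
Taxable wages = $2,014.80 − $143.35 = $1,871.45
Federal tax withheld: $1,871.45 × 0.228 = $426.69
Local income tax: $1,871.45 × 0.005 = $9.36
State income tax: $1,871.45 × 0.0208 = $38.93
State disability insurance: $2,014.80 × 0.01 = $20.15
State unemployment insurance (employee share): $2,014.80 × 0.0098 = $19.75
Medicare tax: $2,014.80 × 0.023 = $46.34
Union dues: $168.03
Total deductions = $62.76 + $80.59 + $426.69 + $9.36 + $38.93 + $20.15 + $19.75 + $46.34 + $168.03 = $872.60
Net pay = $2,014.80 − $872.60 = $1,142.20

$1,142.20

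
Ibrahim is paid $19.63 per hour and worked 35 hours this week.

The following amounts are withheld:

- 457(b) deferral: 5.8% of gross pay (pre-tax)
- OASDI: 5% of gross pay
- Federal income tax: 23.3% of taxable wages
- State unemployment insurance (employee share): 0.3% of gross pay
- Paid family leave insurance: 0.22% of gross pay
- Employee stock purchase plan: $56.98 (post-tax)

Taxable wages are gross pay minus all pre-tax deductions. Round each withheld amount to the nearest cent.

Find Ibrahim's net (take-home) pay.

$401.50

Gross pay: 35 × $19.63 = $687.05
457(b) deferral: $687.05 × 0.058 = $39.85
Taxable wages = $687.05 − $39.85 = $647.20
Federal income tax: $647.20 × 0.233 = $150.80
State unemployment insurance (employee share): $687.05 × 0.003 = $2.06
Paid family leave insurance: $687.05 × 0.0022 = $1.51
OASDI: $687.05 × 0.05 = $34.35
Employee stock purchase plan: $56.98
Total deductions = $39.85 + $150.80 + $2.06 + $1.51 + $34.35 + $56.98 = $285.55
Net pay = $687.05 − $285.55 = $401.50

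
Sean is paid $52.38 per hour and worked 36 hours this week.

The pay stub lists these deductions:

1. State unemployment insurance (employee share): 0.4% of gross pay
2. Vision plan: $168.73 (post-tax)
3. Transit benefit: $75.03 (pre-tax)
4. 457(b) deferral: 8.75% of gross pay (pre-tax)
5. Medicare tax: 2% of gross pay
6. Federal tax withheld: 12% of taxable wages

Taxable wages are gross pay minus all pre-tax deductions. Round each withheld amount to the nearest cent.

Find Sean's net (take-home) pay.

Gross pay: 36 × $52.38 = $1,885.68
Transit benefit: $75.03
457(b) deferral: $1,885.68 × 0.0875 = $165.00
Pre-tax total = $75.03 + $165.00 = $240.03
Taxable wages = $1,885.68 − $240.03 = $1,645.65
Federal tax withheld: $1,645.65 × 0.12 = $197.48
State unemployment insurance (employee share): $1,885.68 × 0.004 = $7.54
Medicare tax: $1,885.68 × 0.02 = $37.71
Vision plan: $168.73
Total deductions = $75.03 + $165.00 + $197.48 + $7.54 + $37.71 + $168.73 = $651.49
Net pay = $1,885.68 − $651.49 = $1,234.19

$1,234.19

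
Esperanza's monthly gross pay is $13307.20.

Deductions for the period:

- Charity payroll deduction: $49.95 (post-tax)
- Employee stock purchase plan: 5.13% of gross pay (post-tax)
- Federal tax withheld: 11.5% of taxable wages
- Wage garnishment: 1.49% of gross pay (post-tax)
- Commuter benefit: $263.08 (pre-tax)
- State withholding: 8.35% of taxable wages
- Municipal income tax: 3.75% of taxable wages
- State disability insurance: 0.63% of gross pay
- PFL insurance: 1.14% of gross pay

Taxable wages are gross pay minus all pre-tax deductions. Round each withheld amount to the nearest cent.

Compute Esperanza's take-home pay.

$8799.29

Commuter benefit: $263.08
Taxable wages = $13307.20 − $263.08 = $13044.12
Municipal income tax: $13044.12 × 0.0375 = $489.15
State withholding: $13044.12 × 0.0835 = $1089.18
Federal tax withheld: $13044.12 × 0.115 = $1500.07
State disability insurance: $13307.20 × 0.0063 = $83.84
PFL insurance: $13307.20 × 0.0114 = $151.70
Wage garnishment: $13307.20 × 0.0149 = $198.28
Employee stock purchase plan: $13307.20 × 0.0513 = $682.66
Charity payroll deduction: $49.95
Total deductions = $263.08 + $489.15 + $1089.18 + $1500.07 + $83.84 + $151.70 + $198.28 + $682.66 + $49.95 = $4507.91
Net pay = $13307.20 − $4507.91 = $8799.29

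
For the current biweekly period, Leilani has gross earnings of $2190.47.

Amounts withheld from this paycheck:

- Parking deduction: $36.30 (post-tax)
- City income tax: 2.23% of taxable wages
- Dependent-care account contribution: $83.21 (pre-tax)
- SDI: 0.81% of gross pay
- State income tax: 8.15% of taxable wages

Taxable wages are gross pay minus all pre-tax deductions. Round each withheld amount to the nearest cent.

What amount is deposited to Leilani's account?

$1834.49

Dependent-care account contribution: $83.21
Taxable wages = $2190.47 − $83.21 = $2107.26
State income tax: $2107.26 × 0.0815 = $171.74
City income tax: $2107.26 × 0.0223 = $46.99
SDI: $2190.47 × 0.0081 = $17.74
Parking deduction: $36.30
Total deductions = $83.21 + $171.74 + $46.99 + $17.74 + $36.30 = $355.98
Net pay = $2190.47 − $355.98 = $1834.49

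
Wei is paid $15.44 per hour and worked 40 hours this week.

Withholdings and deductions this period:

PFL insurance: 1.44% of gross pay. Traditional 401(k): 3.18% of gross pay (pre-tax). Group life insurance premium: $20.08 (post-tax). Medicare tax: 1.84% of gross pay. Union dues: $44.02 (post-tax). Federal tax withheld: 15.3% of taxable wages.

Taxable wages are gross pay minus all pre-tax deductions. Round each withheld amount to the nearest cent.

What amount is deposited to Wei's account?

Gross pay: 40 × $15.44 = $617.60
Traditional 401(k): $617.60 × 0.0318 = $19.64
Taxable wages = $617.60 − $19.64 = $597.96
Federal tax withheld: $597.96 × 0.153 = $91.49
Medicare tax: $617.60 × 0.0184 = $11.36
PFL insurance: $617.60 × 0.0144 = $8.89
Union dues: $44.02
Group life insurance premium: $20.08
Total deductions = $19.64 + $91.49 + $11.36 + $8.89 + $44.02 + $20.08 = $195.48
Net pay = $617.60 − $195.48 = $422.12

$422.12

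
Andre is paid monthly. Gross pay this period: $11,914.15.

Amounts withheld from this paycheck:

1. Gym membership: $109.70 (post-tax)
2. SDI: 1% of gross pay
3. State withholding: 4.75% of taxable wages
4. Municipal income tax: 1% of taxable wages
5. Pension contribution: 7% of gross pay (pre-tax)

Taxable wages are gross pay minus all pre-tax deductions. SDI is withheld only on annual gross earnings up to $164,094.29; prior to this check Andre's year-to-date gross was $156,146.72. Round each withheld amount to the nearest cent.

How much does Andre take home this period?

Pension contribution: $11,914.15 × 0.07 = $833.99
Taxable wages = $11,914.15 − $833.99 = $11,080.16
Municipal income tax: $11,080.16 × 0.01 = $110.80
State withholding: $11,080.16 × 0.0475 = $526.31
SDI: only $164,094.29 − $156,146.72 = $7,947.57 of this check is subject → $7,947.57 × 0.01 = $79.48
Gym membership: $109.70
Total deductions = $833.99 + $110.80 + $526.31 + $79.48 + $109.70 = $1,660.28
Net pay = $11,914.15 − $1,660.28 = $10,253.87

$10,253.87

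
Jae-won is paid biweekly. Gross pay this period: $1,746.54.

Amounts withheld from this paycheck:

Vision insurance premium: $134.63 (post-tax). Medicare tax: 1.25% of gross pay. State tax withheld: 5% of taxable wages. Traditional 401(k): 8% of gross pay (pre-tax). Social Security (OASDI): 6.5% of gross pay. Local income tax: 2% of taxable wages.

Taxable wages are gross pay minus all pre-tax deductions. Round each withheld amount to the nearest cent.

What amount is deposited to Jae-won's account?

Traditional 401(k): $1,746.54 × 0.08 = $139.72
Taxable wages = $1,746.54 − $139.72 = $1,606.82
Local income tax: $1,606.82 × 0.02 = $32.14
State tax withheld: $1,606.82 × 0.05 = $80.34
Medicare tax: $1,746.54 × 0.0125 = $21.83
Social Security (OASDI): $1,746.54 × 0.065 = $113.53
Vision insurance premium: $134.63
Total deductions = $139.72 + $32.14 + $80.34 + $21.83 + $113.53 + $134.63 = $522.19
Net pay = $1,746.54 − $522.19 = $1,224.35

$1,224.35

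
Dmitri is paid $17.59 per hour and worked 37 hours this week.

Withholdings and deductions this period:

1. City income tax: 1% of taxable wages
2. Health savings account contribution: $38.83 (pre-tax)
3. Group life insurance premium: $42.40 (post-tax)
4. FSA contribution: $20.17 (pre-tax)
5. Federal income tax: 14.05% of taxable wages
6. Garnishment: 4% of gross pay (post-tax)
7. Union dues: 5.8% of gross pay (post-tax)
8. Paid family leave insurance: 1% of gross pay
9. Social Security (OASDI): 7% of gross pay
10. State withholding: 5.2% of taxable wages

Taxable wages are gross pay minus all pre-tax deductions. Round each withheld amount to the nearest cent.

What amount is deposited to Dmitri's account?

$313.73

Gross pay: 37 × $17.59 = $650.83
Health savings account contribution: $38.83
FSA contribution: $20.17
Pre-tax total = $38.83 + $20.17 = $59.00
Taxable wages = $650.83 − $59.00 = $591.83
Federal income tax: $591.83 × 0.1405 = $83.15
State withholding: $591.83 × 0.052 = $30.78
City income tax: $591.83 × 0.01 = $5.92
Paid family leave insurance: $650.83 × 0.01 = $6.51
Social Security (OASDI): $650.83 × 0.07 = $45.56
Group life insurance premium: $42.40
Garnishment: $650.83 × 0.04 = $26.03
Union dues: $650.83 × 0.058 = $37.75
Total deductions = $38.83 + $20.17 + $83.15 + $30.78 + $5.92 + $6.51 + $45.56 + $42.40 + $26.03 + $37.75 = $337.10
Net pay = $650.83 − $337.10 = $313.73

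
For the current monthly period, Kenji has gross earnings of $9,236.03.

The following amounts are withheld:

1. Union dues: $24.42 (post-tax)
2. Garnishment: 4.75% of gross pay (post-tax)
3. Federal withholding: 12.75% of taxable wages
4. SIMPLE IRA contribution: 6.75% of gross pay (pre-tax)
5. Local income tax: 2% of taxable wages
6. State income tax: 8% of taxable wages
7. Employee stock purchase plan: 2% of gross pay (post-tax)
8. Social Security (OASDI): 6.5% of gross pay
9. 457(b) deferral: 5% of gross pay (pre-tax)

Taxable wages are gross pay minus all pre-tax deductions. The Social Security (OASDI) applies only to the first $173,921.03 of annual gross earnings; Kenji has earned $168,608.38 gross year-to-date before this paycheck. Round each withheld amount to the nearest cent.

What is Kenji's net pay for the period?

$5,303.32

457(b) deferral: $9,236.03 × 0.05 = $461.80
SIMPLE IRA contribution: $9,236.03 × 0.0675 = $623.43
Pre-tax total = $461.80 + $623.43 = $1,085.23
Taxable wages = $9,236.03 − $1,085.23 = $8,150.80
State income tax: $8,150.80 × 0.08 = $652.06
Federal withholding: $8,150.80 × 0.1275 = $1,039.23
Local income tax: $8,150.80 × 0.02 = $163.02
Social Security (OASDI): only $173,921.03 − $168,608.38 = $5,312.65 of this check is subject → $5,312.65 × 0.065 = $345.32
Garnishment: $9,236.03 × 0.0475 = $438.71
Union dues: $24.42
Employee stock purchase plan: $9,236.03 × 0.02 = $184.72
Total deductions = $461.80 + $623.43 + $652.06 + $1,039.23 + $163.02 + $345.32 + $438.71 + $24.42 + $184.72 = $3,932.71
Net pay = $9,236.03 − $3,932.71 = $5,303.32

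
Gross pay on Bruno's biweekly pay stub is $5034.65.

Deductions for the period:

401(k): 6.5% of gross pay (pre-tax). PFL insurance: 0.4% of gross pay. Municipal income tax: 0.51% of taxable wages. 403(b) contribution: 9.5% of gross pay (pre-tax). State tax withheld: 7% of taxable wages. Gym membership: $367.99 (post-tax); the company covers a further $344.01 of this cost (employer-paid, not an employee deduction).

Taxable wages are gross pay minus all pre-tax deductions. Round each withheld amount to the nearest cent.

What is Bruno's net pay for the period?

401(k): $5034.65 × 0.065 = $327.25
403(b) contribution: $5034.65 × 0.095 = $478.29
Pre-tax total = $327.25 + $478.29 = $805.54
Taxable wages = $5034.65 − $805.54 = $4229.11
State tax withheld: $4229.11 × 0.07 = $296.04
Municipal income tax: $4229.11 × 0.0051 = $21.57
PFL insurance: $5034.65 × 0.004 = $20.14
Gym membership: $367.99
(Employer's $344.01 toward gym membership is not withheld from the employee.)
Total deductions = $327.25 + $478.29 + $296.04 + $21.57 + $20.14 + $367.99 = $1511.28
Net pay = $5034.65 − $1511.28 = $3523.37

$3523.37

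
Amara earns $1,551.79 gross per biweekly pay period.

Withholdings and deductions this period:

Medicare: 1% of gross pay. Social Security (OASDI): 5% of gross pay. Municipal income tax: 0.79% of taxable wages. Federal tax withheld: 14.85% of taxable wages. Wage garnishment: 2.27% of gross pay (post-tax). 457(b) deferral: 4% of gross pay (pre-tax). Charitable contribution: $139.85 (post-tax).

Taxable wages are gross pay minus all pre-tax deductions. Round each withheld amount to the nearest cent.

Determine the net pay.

457(b) deferral: $1,551.79 × 0.04 = $62.07
Taxable wages = $1,551.79 − $62.07 = $1,489.72
Federal tax withheld: $1,489.72 × 0.1485 = $221.22
Municipal income tax: $1,489.72 × 0.0079 = $11.77
Medicare: $1,551.79 × 0.01 = $15.52
Social Security (OASDI): $1,551.79 × 0.05 = $77.59
Charitable contribution: $139.85
Wage garnishment: $1,551.79 × 0.0227 = $35.23
Total deductions = $62.07 + $221.22 + $11.77 + $15.52 + $77.59 + $139.85 + $35.23 = $563.25
Net pay = $1,551.79 − $563.25 = $988.54

$988.54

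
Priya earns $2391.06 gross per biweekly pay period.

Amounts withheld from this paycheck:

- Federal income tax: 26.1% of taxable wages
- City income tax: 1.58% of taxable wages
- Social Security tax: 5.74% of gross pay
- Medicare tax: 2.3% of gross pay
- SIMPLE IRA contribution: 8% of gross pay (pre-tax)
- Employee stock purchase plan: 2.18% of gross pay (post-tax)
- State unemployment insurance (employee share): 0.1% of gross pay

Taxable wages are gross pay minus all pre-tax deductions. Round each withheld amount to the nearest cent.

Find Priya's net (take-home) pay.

$1344.12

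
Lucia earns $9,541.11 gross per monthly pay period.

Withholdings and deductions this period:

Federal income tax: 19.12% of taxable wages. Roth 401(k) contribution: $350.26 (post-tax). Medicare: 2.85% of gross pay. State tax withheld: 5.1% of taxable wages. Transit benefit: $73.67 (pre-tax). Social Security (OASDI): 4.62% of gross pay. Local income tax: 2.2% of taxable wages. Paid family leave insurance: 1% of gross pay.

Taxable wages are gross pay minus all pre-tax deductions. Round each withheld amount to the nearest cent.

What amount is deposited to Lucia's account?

Transit benefit: $73.67
Taxable wages = $9,541.11 − $73.67 = $9,467.44
Local income tax: $9,467.44 × 0.022 = $208.28
Federal income tax: $9,467.44 × 0.1912 = $1,810.17
State tax withheld: $9,467.44 × 0.051 = $482.84
Paid family leave insurance: $9,541.11 × 0.01 = $95.41
Medicare: $9,541.11 × 0.0285 = $271.92
Social Security (OASDI): $9,541.11 × 0.0462 = $440.80
Roth 401(k) contribution: $350.26
Total deductions = $73.67 + $208.28 + $1,810.17 + $482.84 + $95.41 + $271.92 + $440.80 + $350.26 = $3,733.35
Net pay = $9,541.11 − $3,733.35 = $5,807.76

$5,807.76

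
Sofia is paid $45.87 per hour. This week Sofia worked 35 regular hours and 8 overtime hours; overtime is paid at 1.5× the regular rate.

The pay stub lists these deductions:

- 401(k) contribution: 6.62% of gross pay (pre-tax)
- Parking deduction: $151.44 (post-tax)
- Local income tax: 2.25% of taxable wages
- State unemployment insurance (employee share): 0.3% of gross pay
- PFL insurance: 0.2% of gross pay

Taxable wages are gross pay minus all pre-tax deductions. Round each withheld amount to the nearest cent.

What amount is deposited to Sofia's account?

$1,805.65

Regular pay: 35 × $45.87 = $1,605.45
Overtime pay: 8 × $45.87 × 1.5 = $550.44
Gross pay = $1,605.45 + $550.44 = $2,155.89
401(k) contribution: $2,155.89 × 0.0662 = $142.72
Taxable wages = $2,155.89 − $142.72 = $2,013.17
Local income tax: $2,013.17 × 0.0225 = $45.30
State unemployment insurance (employee share): $2,155.89 × 0.003 = $6.47
PFL insurance: $2,155.89 × 0.002 = $4.31
Parking deduction: $151.44
Total deductions = $142.72 + $45.30 + $6.47 + $4.31 + $151.44 = $350.24
Net pay = $2,155.89 − $350.24 = $1,805.65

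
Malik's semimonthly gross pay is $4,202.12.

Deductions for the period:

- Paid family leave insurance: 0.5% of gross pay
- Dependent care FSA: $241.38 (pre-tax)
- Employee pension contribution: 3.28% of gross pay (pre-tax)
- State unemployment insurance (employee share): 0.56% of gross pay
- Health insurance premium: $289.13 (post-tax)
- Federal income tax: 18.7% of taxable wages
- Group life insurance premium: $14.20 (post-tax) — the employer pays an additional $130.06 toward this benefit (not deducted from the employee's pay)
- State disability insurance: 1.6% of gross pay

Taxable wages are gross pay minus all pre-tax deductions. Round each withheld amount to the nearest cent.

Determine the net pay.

Dependent care FSA: $241.38
Employee pension contribution: $4,202.12 × 0.0328 = $137.83
Pre-tax total = $241.38 + $137.83 = $379.21
Taxable wages = $4,202.12 − $379.21 = $3,822.91
Federal income tax: $3,822.91 × 0.187 = $714.88
State disability insurance: $4,202.12 × 0.016 = $67.23
State unemployment insurance (employee share): $4,202.12 × 0.0056 = $23.53
Paid family leave insurance: $4,202.12 × 0.005 = $21.01
Group life insurance premium: $14.20
Health insurance premium: $289.13
(Employer's $130.06 toward group life insurance premium is not withheld from the employee.)
Total deductions = $241.38 + $137.83 + $714.88 + $67.23 + $23.53 + $21.01 + $14.20 + $289.13 = $1,509.19
Net pay = $4,202.12 − $1,509.19 = $2,692.93

$2,692.93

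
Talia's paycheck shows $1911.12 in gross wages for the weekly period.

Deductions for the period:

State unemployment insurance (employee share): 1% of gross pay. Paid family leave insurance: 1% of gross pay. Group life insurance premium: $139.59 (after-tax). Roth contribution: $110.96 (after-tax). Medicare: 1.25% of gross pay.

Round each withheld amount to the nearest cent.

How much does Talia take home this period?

State unemployment insurance (employee share): $1911.12 × 0.01 = $19.11
Paid family leave insurance: $1911.12 × 0.01 = $19.11
Medicare: $1911.12 × 0.0125 = $23.89
Group life insurance premium: $139.59
Roth contribution: $110.96
Total deductions = $19.11 + $19.11 + $23.89 + $139.59 + $110.96 = $312.66
Net pay = $1911.12 − $312.66 = $1598.46

$1598.46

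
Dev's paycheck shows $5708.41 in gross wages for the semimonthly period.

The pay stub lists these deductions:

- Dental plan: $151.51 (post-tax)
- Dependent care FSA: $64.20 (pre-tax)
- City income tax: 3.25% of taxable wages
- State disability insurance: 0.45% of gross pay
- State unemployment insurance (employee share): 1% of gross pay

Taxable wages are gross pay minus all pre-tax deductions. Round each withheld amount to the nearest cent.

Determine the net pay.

Dependent care FSA: $64.20
Taxable wages = $5708.41 − $64.20 = $5644.21
City income tax: $5644.21 × 0.0325 = $183.44
State unemployment insurance (employee share): $5708.41 × 0.01 = $57.08
State disability insurance: $5708.41 × 0.0045 = $25.69
Dental plan: $151.51
Total deductions = $64.20 + $183.44 + $57.08 + $25.69 + $151.51 = $481.92
Net pay = $5708.41 − $481.92 = $5226.49

$5226.49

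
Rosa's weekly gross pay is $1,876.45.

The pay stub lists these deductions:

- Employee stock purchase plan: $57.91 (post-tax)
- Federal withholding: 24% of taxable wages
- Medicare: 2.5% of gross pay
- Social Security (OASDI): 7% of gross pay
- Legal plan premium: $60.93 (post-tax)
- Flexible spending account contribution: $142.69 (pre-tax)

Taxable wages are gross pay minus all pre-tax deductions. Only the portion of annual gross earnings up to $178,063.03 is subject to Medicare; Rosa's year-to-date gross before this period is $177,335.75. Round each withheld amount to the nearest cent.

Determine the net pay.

Flexible spending account contribution: $142.69
Taxable wages = $1,876.45 − $142.69 = $1,733.76
Federal withholding: $1,733.76 × 0.24 = $416.10
Medicare: only $178,063.03 − $177,335.75 = $727.28 of this check is subject → $727.28 × 0.025 = $18.18
Social Security (OASDI): $1,876.45 × 0.07 = $131.35
Legal plan premium: $60.93
Employee stock purchase plan: $57.91
Total deductions = $142.69 + $416.10 + $18.18 + $131.35 + $60.93 + $57.91 = $827.16
Net pay = $1,876.45 − $827.16 = $1,049.29

$1,049.29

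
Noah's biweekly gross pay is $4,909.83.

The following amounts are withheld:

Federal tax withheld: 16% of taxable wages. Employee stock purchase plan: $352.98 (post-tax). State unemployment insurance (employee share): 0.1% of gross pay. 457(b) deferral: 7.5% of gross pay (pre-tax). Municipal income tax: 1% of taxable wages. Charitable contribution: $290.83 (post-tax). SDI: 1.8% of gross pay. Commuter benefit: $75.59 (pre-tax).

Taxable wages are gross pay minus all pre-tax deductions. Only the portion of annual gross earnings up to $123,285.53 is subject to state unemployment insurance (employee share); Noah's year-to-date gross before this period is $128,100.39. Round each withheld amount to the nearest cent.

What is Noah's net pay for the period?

457(b) deferral: $4,909.83 × 0.075 = $368.24
Commuter benefit: $75.59
Pre-tax total = $368.24 + $75.59 = $443.83
Taxable wages = $4,909.83 − $443.83 = $4,466.00
Federal tax withheld: $4,466.00 × 0.16 = $714.56
Municipal income tax: $4,466.00 × 0.01 = $44.66
State unemployment insurance (employee share): annual cap $123,285.53 already reached (YTD $128,100.39), so $0.00
SDI: $4,909.83 × 0.018 = $88.38
Employee stock purchase plan: $352.98
Charitable contribution: $290.83
Total deductions = $368.24 + $75.59 + $714.56 + $44.66 + $0.00 + $88.38 + $352.98 + $290.83 = $1,935.24
Net pay = $4,909.83 − $1,935.24 = $2,974.59

$2,974.59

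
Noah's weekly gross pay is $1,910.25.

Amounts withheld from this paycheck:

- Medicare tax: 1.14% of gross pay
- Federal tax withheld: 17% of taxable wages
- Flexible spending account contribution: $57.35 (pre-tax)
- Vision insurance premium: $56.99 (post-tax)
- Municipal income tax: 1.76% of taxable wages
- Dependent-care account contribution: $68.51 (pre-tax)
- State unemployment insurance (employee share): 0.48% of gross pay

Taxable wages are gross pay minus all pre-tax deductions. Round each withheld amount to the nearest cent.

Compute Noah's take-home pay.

Flexible spending account contribution: $57.35
Dependent-care account contribution: $68.51
Pre-tax total = $57.35 + $68.51 = $125.86
Taxable wages = $1,910.25 − $125.86 = $1,784.39
Municipal income tax: $1,784.39 × 0.0176 = $31.41
Federal tax withheld: $1,784.39 × 0.17 = $303.35
Medicare tax: $1,910.25 × 0.0114 = $21.78
State unemployment insurance (employee share): $1,910.25 × 0.0048 = $9.17
Vision insurance premium: $56.99
Total deductions = $57.35 + $68.51 + $31.41 + $303.35 + $21.78 + $9.17 + $56.99 = $548.56
Net pay = $1,910.25 − $548.56 = $1,361.69

$1,361.69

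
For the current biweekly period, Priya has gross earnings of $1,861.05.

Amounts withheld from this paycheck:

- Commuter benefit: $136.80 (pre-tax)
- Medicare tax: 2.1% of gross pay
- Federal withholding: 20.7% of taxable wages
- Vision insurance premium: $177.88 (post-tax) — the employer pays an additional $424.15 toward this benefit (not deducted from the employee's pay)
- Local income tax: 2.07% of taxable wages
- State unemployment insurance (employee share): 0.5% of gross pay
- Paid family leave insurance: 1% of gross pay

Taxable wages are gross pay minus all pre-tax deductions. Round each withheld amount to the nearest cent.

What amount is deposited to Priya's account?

$1,086.76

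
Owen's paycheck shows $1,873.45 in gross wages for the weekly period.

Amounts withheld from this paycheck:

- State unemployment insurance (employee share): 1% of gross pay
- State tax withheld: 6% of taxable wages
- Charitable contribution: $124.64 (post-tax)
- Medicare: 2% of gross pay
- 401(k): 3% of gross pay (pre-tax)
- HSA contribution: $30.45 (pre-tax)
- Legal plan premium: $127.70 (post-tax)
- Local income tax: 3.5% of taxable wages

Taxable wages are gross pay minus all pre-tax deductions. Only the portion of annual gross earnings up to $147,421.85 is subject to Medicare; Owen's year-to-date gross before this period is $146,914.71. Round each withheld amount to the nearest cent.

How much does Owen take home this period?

401(k): $1,873.45 × 0.03 = $56.20
HSA contribution: $30.45
Pre-tax total = $56.20 + $30.45 = $86.65
Taxable wages = $1,873.45 − $86.65 = $1,786.80
Local income tax: $1,786.80 × 0.035 = $62.54
State tax withheld: $1,786.80 × 0.06 = $107.21
State unemployment insurance (employee share): $1,873.45 × 0.01 = $18.73
Medicare: only $147,421.85 − $146,914.71 = $507.14 of this check is subject → $507.14 × 0.02 = $10.14
Charitable contribution: $124.64
Legal plan premium: $127.70
Total deductions = $56.20 + $30.45 + $62.54 + $107.21 + $18.73 + $10.14 + $124.64 + $127.70 = $537.61
Net pay = $1,873.45 − $537.61 = $1,335.84

$1,335.84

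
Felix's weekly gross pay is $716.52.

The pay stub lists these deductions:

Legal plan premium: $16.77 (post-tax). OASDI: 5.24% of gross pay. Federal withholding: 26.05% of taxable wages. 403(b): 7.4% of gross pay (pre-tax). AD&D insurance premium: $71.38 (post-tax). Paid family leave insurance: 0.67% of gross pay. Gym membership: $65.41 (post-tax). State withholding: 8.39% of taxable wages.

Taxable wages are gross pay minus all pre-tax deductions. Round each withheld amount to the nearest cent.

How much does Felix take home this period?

$239.08

403(b): $716.52 × 0.074 = $53.02
Taxable wages = $716.52 − $53.02 = $663.50
State withholding: $663.50 × 0.0839 = $55.67
Federal withholding: $663.50 × 0.2605 = $172.84
Paid family leave insurance: $716.52 × 0.0067 = $4.80
OASDI: $716.52 × 0.0524 = $37.55
Gym membership: $65.41
AD&D insurance premium: $71.38
Legal plan premium: $16.77
Total deductions = $53.02 + $55.67 + $172.84 + $4.80 + $37.55 + $65.41 + $71.38 + $16.77 = $477.44
Net pay = $716.52 − $477.44 = $239.08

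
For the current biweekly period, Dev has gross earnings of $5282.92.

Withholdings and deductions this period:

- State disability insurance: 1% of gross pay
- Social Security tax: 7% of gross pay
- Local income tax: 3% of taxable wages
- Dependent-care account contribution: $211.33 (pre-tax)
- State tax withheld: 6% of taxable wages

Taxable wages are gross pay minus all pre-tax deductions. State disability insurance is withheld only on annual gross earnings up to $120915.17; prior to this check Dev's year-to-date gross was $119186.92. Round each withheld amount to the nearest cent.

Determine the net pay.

Dependent-care account contribution: $211.33
Taxable wages = $5282.92 − $211.33 = $5071.59
Local income tax: $5071.59 × 0.03 = $152.15
State tax withheld: $5071.59 × 0.06 = $304.30
Social Security tax: $5282.92 × 0.07 = $369.80
State disability insurance: only $120915.17 − $119186.92 = $1728.25 of this check is subject → $1728.25 × 0.01 = $17.28
Total deductions = $211.33 + $152.15 + $304.30 + $369.80 + $17.28 = $1054.86
Net pay = $5282.92 − $1054.86 = $4228.06

$4228.06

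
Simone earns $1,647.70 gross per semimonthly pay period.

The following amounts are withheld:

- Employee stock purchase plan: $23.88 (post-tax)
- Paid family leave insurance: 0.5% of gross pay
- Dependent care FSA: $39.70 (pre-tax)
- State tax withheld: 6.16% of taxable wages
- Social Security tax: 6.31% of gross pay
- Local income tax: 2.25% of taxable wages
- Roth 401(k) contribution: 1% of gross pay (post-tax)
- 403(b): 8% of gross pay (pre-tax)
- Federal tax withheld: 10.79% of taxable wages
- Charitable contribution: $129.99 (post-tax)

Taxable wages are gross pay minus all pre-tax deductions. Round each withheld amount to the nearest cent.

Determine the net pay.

403(b): $1,647.70 × 0.08 = $131.82
Dependent care FSA: $39.70
Pre-tax total = $131.82 + $39.70 = $171.52
Taxable wages = $1,647.70 − $171.52 = $1,476.18
Local income tax: $1,476.18 × 0.0225 = $33.21
State tax withheld: $1,476.18 × 0.0616 = $90.93
Federal tax withheld: $1,476.18 × 0.1079 = $159.28
Social Security tax: $1,647.70 × 0.0631 = $103.97
Paid family leave insurance: $1,647.70 × 0.005 = $8.24
Employee stock purchase plan: $23.88
Roth 401(k) contribution: $1,647.70 × 0.01 = $16.48
Charitable contribution: $129.99
Total deductions = $131.82 + $39.70 + $33.21 + $90.93 + $159.28 + $103.97 + $8.24 + $23.88 + $16.48 + $129.99 = $737.50
Net pay = $1,647.70 − $737.50 = $910.20

$910.20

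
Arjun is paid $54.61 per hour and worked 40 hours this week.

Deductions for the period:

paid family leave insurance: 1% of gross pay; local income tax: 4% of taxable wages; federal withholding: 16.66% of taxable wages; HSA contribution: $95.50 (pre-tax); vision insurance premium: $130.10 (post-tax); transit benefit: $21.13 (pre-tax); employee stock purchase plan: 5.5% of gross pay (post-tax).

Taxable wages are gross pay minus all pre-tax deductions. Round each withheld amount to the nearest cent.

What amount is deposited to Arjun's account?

$1,368.49

Gross pay: 40 × $54.61 = $2,184.40
HSA contribution: $95.50
Transit benefit: $21.13
Pre-tax total = $95.50 + $21.13 = $116.63
Taxable wages = $2,184.40 − $116.63 = $2,067.77
Local income tax: $2,067.77 × 0.04 = $82.71
Federal withholding: $2,067.77 × 0.1666 = $344.49
Paid family leave insurance: $2,184.40 × 0.01 = $21.84
Vision insurance premium: $130.10
Employee stock purchase plan: $2,184.40 × 0.055 = $120.14
Total deductions = $95.50 + $21.13 + $82.71 + $344.49 + $21.84 + $130.10 + $120.14 = $815.91
Net pay = $2,184.40 − $815.91 = $1,368.49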